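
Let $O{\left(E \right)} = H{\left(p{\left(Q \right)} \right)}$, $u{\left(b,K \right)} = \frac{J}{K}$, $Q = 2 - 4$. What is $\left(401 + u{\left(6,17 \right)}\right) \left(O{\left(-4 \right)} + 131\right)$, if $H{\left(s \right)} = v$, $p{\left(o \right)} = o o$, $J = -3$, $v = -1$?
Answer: $\frac{885820}{17} \approx 52107.0$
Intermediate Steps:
$Q = -2$ ($Q = 2 - 4 = -2$)
$p{\left(o \right)} = o^{2}$
$u{\left(b,K \right)} = - \frac{3}{K}$
$H{\left(s \right)} = -1$
$O{\left(E \right)} = -1$
$\left(401 + u{\left(6,17 \right)}\right) \left(O{\left(-4 \right)} + 131\right) = \left(401 - \frac{3}{17}\right) \left(-1 + 131\right) = \left(401 - \frac{3}{17}\right) 130 = \frac{6814}{17} \cdot 130 = \frac{885820}{17}$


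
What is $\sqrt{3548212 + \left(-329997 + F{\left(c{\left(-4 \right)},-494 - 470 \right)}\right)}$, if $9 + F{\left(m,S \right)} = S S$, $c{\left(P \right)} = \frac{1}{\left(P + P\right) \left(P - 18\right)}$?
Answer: $\sqrt{4147502} \approx 2036.5$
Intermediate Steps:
$c{\left(P \right)} = \frac{1}{2 P \left(-18 + P\right)}$
$F{\left(m,S \right)} = -9 + S^{2}$ ($F{\left(m,S \right)} = -9 + S S = -9 + S^{2}$)
$\sqrt{3548212 + \left(-329997 + F{\left(c{\left(-4 \right)},-494 - 470 \right)}\right)} = \sqrt{3548212 - \left(330006 - \left(-494 - 470\right)^{2}\right)} = \sqrt{3548212 - \left(330006 - 929296\right)} = \sqrt{3548212 + \left(-329997 + \left(-9 + 929296\right)\right)} = \sqrt{3548212 + \left(-329997 + 929287\right)} = \sqrt{3548212 + 599290} = \sqrt{4147502}$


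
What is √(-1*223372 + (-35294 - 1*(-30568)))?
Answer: I*√228098 ≈ 477.6*I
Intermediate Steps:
√(-1*223372 + (-35294 - 1*(-30568))) = √(-223372 + (-35294 + 30568)) = √(-223372 - 4726) = √(-228098) = I*√228098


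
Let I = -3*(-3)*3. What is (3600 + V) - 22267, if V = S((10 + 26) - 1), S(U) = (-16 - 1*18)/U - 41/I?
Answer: -17642668/945 ≈ -18670.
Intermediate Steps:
I = 27 (I = 9*3 = 27)
S(U) = -41/27 - 34/U (S(U) = (-16 - 1*18)/U - 41/27 = (-16 - 18)/U - 41*1/27 = -34/U - 41/27 = -41/27 - 34/U)
V = -2353/945 (V = -41/27 - 34/((10 + 26) - 1) = -41/27 - 34/(36 - 1) = -41/27 - 34/35 = -2353/945 ≈ -2.4899)
(3600 + V) - 22267 = (3600 - 2353/945) - 22267 = 3399647/945 - 22267 = -17642668/945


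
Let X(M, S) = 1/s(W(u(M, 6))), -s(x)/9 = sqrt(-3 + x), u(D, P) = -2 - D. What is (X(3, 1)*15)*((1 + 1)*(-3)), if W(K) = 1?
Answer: -5*I*sqrt(2) ≈ -7.0711*I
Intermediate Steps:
s(x) = -9*sqrt(-3 + x)
X(M, S) = I*sqrt(2)/18 (X(M, S) = 1/(-9*sqrt(-3 + 1)) = 1/(-9*I*sqrt(2)) = I*sqrt(2)/18)
(X(3, 1)*15)*((1 + 1)*(-3)) = ((I*sqrt(2)/18)*15)*((1 + 1)*(-3)) = (5*I*sqrt(2)/6)*(2*(-3)) = (5*I*sqrt(2)/6)*(-6) = -5*I*sqrt(2)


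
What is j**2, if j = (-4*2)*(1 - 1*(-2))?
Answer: 576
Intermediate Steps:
j = -24 (j = -8*(1 + 2) = -8*3 = -24)
j**2 = (-24)**2 = 576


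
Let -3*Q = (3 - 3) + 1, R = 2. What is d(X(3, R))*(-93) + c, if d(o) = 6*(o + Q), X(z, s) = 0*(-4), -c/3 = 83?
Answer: -63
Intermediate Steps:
c = -249 (c = -3*83 = -249)
X(z, s) = 0
Q = -⅓ (Q = -((3 - 3) + 1)/3 = -(0 + 1)/3 = -⅓*1 = -⅓ ≈ -0.33333)
d(o) = -2 + 6*o (d(o) = 6*(o - ⅓) = 6*(-⅓ + o) = -2 + 6*o)
d(X(3, R))*(-93) + c = (-2 + 6*0)*(-93) - 249 = (-2 + 0)*(-93) - 249 = -2*(-93) - 249 = 186 - 249 = -63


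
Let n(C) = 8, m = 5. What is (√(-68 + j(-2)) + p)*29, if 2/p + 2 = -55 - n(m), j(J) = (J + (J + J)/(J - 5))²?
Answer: -58/65 + 116*I*√202/7 ≈ -0.89231 + 235.52*I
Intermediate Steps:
j(J) = (J + 2*J/(-5 + J))² (j(J) = (J + (2*J)/(-5 + J))² = (J + 2*J/(-5 + J))²)
p = -2/65 (p = 2/(-2 + (-55 - 1*8)) = 2/(-2 + (-55 - 8)) = 2/(-2 - 63) = 2/(-65) = 2*(-1/65) = -2/65 ≈ -0.030769)
(√(-68 + j(-2)) + p)*29 = (√(-68 + (-2)²*(-3 - 2)²/(-5 - 2)²) - 2/65)*29 = (√(-68 + 4*(-5)²/(-7)²) - 2/65)*29 = (√(-68 + 4*(1/49)*25) - 2/65)*29 = (√(-68 + 100/49) - 2/65)*29 = (√(-3232/49) - 2/65)*29 = (4*I*√202/7 - 2/65)*29 = (-2/65 + 4*I*√202/7)*29 = -58/65 + 116*I*√202/7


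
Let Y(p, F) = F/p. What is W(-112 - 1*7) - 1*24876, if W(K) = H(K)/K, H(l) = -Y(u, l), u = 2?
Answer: -49753/2 ≈ -24877.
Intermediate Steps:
H(l) = -l/2
W(K) = -½ (W(K) = (-K/2)/K = -½)
W(-112 - 1*7) - 1*24876 = -½ - 1*24876 = -½ - 24876 = -49753/2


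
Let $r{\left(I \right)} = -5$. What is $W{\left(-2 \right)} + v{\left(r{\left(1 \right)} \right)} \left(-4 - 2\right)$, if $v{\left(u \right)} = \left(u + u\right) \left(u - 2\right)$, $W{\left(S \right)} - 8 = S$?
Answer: $-414$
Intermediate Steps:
$W{\left(S \right)} = 8 + S$
$v{\left(u \right)} = 2 u \left(-2 + u\right)$
$W{\left(-2 \right)} + v{\left(r{\left(1 \right)} \right)} \left(-4 - 2\right) = \left(8 - 2\right) + 2 \left(-5\right) \left(-2 - 5\right) \left(-4 - 2\right) = 6 + 2 \left(-5\right) \left(-7\right) \left(-4 - 2\right) = 6 + 70 \left(-6\right) = 6 - 420 = -414$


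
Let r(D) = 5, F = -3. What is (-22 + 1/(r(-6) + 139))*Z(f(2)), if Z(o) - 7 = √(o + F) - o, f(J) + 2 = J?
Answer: -22169/144 - 3167*I*√3/144 ≈ -153.95 - 38.093*I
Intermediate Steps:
f(J) = -2 + J
Z(o) = 7 + √(-3 + o) - o (Z(o) = 7 + (√(o - 3) - o) = 7 + (√(-3 + o) - o) = 7 + √(-3 + o) - o)
(-22 + 1/(r(-6) + 139))*Z(f(2)) = (-22 + 1/(5 + 139))*(7 + √(-3 + (-2 + 2)) - (-2 + 2)) = (-22 + 1/144)*(7 + √(-3 + 0) - 1*0) = (-22 + 1/144)*(7 + √(-3) + 0) = -3167*(7 + I*√3 + 0)/144 = -3167*(7 + I*√3)/144 = -22169/144 - 3167*I*√3/144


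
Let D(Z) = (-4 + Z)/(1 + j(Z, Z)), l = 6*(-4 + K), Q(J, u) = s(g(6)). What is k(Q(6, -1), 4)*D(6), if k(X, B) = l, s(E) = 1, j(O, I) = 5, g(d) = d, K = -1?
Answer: -10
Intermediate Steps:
Q(J, u) = 1
l = -30 (l = 6*(-4 - 1) = 6*(-5) = -30)
k(X, B) = -30
D(Z) = -⅔ + Z/6 (D(Z) = (-4 + Z)/(1 + 5) = (-4 + Z)/6 = (-4 + Z)*(⅙) = -⅔ + Z/6)
k(Q(6, -1), 4)*D(6) = -30*(-⅔ + (⅙)*6) = -30*(-⅔ + 1) = -30*⅓ = -10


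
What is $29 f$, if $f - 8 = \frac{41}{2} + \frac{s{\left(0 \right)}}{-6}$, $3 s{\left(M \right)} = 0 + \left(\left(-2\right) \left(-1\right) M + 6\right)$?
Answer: $\frac{4901}{6} \approx 816.83$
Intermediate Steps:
$s{\left(M \right)} = 2 + \frac{2 M}{3}$ ($s{\left(M \right)} = \frac{0 + \left(\left(-2\right) \left(-1\right) M + 6\right)}{3} = \frac{0 + \left(2 M + 6\right)}{3} = \frac{0 + \left(6 + 2 M\right)}{3} = \frac{6 + 2 M}{3} = 2 + \frac{2 M}{3}$)
$f = \frac{169}{6}$ ($f = 8 + \left(\frac{41}{2} + \frac{2 + \frac{2}{3} \cdot 0}{-6}\right) = 8 + \left(41 \cdot \frac{1}{2} + \left(2 + 0\right) \left(- \frac{1}{6}\right)\right) = 8 + \left(\frac{41}{2} + 2 \left(- \frac{1}{6}\right)\right) = 8 + \left(\frac{41}{2} - \frac{1}{3}\right) = 8 + \frac{121}{6} = \frac{169}{6} \approx 28.167$)
$29 f = 29 \cdot \frac{169}{6} = \frac{4901}{6}$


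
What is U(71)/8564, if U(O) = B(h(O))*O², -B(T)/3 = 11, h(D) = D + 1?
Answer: -166353/8564 ≈ -19.425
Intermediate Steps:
h(D) = 1 + D
B(T) = -33 (B(T) = -3*11 = -33)
U(O) = -33*O²
U(71)/8564 = -33*71²/8564 = -33*5041*(1/8564) = -166353*1/8564 = -166353/8564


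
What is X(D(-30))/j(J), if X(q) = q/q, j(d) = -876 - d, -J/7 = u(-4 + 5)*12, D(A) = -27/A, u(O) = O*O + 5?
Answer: -1/372 ≈ -0.0026882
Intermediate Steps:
u(O) = 5 + O² (u(O) = O² + 5 = 5 + O²)
J = -504 (J = -7*(5 + (-4 + 5)²)*12 = -7*(5 + 1²)*12 = -7*(5 + 1)*12 = -42*12 = -7*72 = -504)
X(q) = 1
X(D(-30))/j(J) = 1/(-876 - 1*(-504)) = 1/(-876 + 504) = 1/(-372) = 1*(-1/372) = -1/372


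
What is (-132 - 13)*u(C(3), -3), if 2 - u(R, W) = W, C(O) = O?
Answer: -725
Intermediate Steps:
u(R, W) = 2 - W
(-132 - 13)*u(C(3), -3) = (-132 - 13)*(2 - 1*(-3)) = -145*(2 + 3) = -145*5 = -725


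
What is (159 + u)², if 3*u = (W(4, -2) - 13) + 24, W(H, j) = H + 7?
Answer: 249001/9 ≈ 27667.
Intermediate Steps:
W(H, j) = 7 + H
u = 22/3 (u = (((7 + 4) - 13) + 24)/3 = ((11 - 13) + 24)/3 = (-2 + 24)/3 = (⅓)*22 = 22/3 ≈ 7.3333)
(159 + u)² = (159 + 22/3)² = (499/3)² = 249001/9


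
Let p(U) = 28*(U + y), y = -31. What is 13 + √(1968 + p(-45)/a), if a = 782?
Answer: 13 + 2*√75113446/391 ≈ 57.331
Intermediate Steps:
p(U) = -868 + 28*U (p(U) = 28*(U - 31) = 28*(-31 + U) = -868 + 28*U)
13 + √(1968 + p(-45)/a) = 13 + √(1968 + (-868 + 28*(-45))/782) = 13 + √(1968 + (-868 - 1260)*(1/782)) = 13 + √(1968 - 2128*1/782) = 13 + √(1968 - 1064/391) = 13 + √(768424/391) = 13 + 2*√75113446/391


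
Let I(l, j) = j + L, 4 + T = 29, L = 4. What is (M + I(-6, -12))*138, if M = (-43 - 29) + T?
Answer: -7590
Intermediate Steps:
T = 25 (T = -4 + 29 = 25)
I(l, j) = 4 + j (I(l, j) = j + 4 = 4 + j)
M = -47 (M = (-43 - 29) + 25 = -72 + 25 = -47)
(M + I(-6, -12))*138 = (-47 + (4 - 12))*138 = (-47 - 8)*138 = -55*138 = -7590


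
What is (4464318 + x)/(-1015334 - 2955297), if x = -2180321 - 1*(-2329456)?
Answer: -4613453/3970631 ≈ -1.1619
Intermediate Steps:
x = 149135 (x = -2180321 + 2329456 = 149135)
(4464318 + x)/(-1015334 - 2955297) = (4464318 + 149135)/(-1015334 - 2955297) = 4613453/(-3970631) = 4613453*(-1/3970631) = -4613453/3970631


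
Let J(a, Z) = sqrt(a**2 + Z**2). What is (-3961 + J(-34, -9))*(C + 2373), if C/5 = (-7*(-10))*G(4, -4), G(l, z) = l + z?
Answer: -9399453 + 2373*sqrt(1237) ≈ -9.3160e+6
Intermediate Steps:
J(a, Z) = sqrt(Z**2 + a**2)
C = 0 (C = 5*((-7*(-10))*(4 - 4)) = 5*(70*0) = 5*0 = 0)
(-3961 + J(-34, -9))*(C + 2373) = (-3961 + sqrt((-9)**2 + (-34)**2))*(0 + 2373) = (-3961 + sqrt(81 + 1156))*2373 = (-3961 + sqrt(1237))*2373 = -9399453 + 2373*sqrt(1237)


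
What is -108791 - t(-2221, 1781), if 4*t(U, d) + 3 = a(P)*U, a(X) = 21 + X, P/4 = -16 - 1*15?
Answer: -165981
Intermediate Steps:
P = -124 (P = 4*(-16 - 1*15) = 4*(-16 - 15) = 4*(-31) = -124)
t(U, d) = -¾ - 103*U/4 (t(U, d) = -¾ + ((21 - 124)*U)/4 = -¾ + (-103*U)/4 = -¾ - 103*U/4)
-108791 - t(-2221, 1781) = -108791 - (-¾ - 103/4*(-2221)) = -108791 - (-¾ + 228763/4) = -108791 - 1*57190 = -108791 - 57190 = -165981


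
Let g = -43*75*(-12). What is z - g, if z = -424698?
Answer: -463398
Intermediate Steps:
g = 38700 (g = -3225*(-12) = 38700)
z - g = -424698 - 1*38700 = -424698 - 38700 = -463398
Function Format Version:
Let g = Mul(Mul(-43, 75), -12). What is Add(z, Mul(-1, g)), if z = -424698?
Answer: -463398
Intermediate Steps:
g = 38700 (g = Mul(-3225, -12) = 38700)
Add(z, Mul(-1, g)) = Add(-424698, Mul(-1, 38700)) = Add(-424698, -38700) = -463398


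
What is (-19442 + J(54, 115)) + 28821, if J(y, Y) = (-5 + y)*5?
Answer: 9624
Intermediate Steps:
J(y, Y) = -25 + 5*y
(-19442 + J(54, 115)) + 28821 = (-19442 + (-25 + 5*54)) + 28821 = (-19442 + (-25 + 270)) + 28821 = (-19442 + 245) + 28821 = -19197 + 28821 = 9624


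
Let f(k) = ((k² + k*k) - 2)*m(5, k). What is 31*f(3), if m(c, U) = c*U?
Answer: 7440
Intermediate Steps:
m(c, U) = U*c
f(k) = 5*k*(-2 + 2*k²) (f(k) = ((k² + k*k) - 2)*(k*5) = ((k² + k²) - 2)*(5*k) = (2*k² - 2)*(5*k) = (-2 + 2*k²)*(5*k) = 5*k*(-2 + 2*k²))
31*f(3) = 31*(10*3*(-1 + 3²)) = 31*(10*3*(-1 + 9)) = 31*(10*3*8) = 31*240 = 7440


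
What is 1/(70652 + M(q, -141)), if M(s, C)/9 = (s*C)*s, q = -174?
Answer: -1/38349592 ≈ -2.6076e-8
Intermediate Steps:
M(s, C) = 9*C*s**2 (M(s, C) = 9*((s*C)*s) = 9*((C*s)*s) = 9*(C*s**2) = 9*C*s**2)
1/(70652 + M(q, -141)) = 1/(70652 + 9*(-141)*(-174)**2) = 1/(70652 + 9*(-141)*30276) = 1/(70652 - 38420244) = 1/(-38349592) = -1/38349592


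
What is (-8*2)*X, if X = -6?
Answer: 96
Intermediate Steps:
(-8*2)*X = -8*2*(-6) = -16*(-6) = 96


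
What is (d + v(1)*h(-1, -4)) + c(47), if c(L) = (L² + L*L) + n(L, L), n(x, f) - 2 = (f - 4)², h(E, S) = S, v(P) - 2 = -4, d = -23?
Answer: 6254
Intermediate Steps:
v(P) = -2 (v(P) = 2 - 4 = -2)
n(x, f) = 2 + (-4 + f)² (n(x, f) = 2 + (f - 4)² = 2 + (-4 + f)²)
c(L) = 2 + (-4 + L)² + 2*L² (c(L) = (L² + L*L) + (2 + (-4 + L)²) = (L² + L²) + (2 + (-4 + L)²) = 2*L² + (2 + (-4 + L)²) = 2 + (-4 + L)² + 2*L²)
(d + v(1)*h(-1, -4)) + c(47) = (-23 - 2*(-4)) + (18 - 8*47 + 3*47²) = (-23 + 8) + (18 - 376 + 3*2209) = -15 + (18 - 376 + 6627) = -15 + 6269 = 6254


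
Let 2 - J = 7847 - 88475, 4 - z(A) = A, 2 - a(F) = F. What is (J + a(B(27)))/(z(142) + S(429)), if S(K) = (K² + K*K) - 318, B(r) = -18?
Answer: 40325/183813 ≈ 0.21938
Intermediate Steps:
S(K) = -318 + 2*K² (S(K) = (K² + K²) - 318 = 2*K² - 318 = -318 + 2*K²)
a(F) = 2 - F
z(A) = 4 - A
J = 80630 (J = 2 - (7847 - 88475) = 2 - 1*(-80628) = 2 + 80628 = 80630)
(J + a(B(27)))/(z(142) + S(429)) = (80630 + (2 - 1*(-18)))/((4 - 1*142) + (-318 + 2*429²)) = (80630 + (2 + 18))/((4 - 142) + (-318 + 2*184041)) = (80630 + 20)/(-138 + (-318 + 368082)) = 80650/(-138 + 367764) = 80650/367626 = 80650*(1/367626) = 40325/183813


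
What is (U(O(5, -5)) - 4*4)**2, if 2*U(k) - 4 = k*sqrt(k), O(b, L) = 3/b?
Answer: 98027/500 - 42*sqrt(15)/25 ≈ 189.55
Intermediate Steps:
U(k) = 2 + k**(3/2)/2 (U(k) = 2 + (k*sqrt(k))/2 = 2 + k**(3/2)/2)
(U(O(5, -5)) - 4*4)**2 = ((2 + (3/5)**(3/2)/2) - 4*4)**2 = ((2 + (3*(1/5))**(3/2)/2) - 16)**2 = ((2 + (3/5)**(3/2)/2) - 16)**2 = ((2 + (3*sqrt(15)/25)/2) - 16)**2 = ((2 + 3*sqrt(15)/50) - 16)**2 = (-14 + 3*sqrt(15)/50)**2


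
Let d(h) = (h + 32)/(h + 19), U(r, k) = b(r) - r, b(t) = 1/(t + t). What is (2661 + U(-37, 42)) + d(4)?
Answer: 4594637/1702 ≈ 2699.6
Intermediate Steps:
b(t) = 1/(2*t)
U(r, k) = 1/(2*r) - r
d(h) = (32 + h)/(19 + h)
(2661 + U(-37, 42)) + d(4) = (2661 + ((½)/(-37) - 1*(-37))) + (32 + 4)/(19 + 4) = (2661 + ((½)*(-1/37) + 37)) + 36/23 = (2661 + (-1/74 + 37)) + (1/23)*36 = (2661 + 2737/74) + 36/23 = 199651/74 + 36/23 = 4594637/1702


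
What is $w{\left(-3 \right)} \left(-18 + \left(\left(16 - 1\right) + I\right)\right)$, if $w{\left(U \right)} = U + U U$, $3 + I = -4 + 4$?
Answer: $-36$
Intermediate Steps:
$I = -3$ ($I = -3 + \left(-4 + 4\right) = -3 + 0 = -3$)
$w{\left(U \right)} = U + U^{2}$
$w{\left(-3 \right)} \left(-18 + \left(\left(16 - 1\right) + I\right)\right) = - 3 \left(1 - 3\right) \left(-18 + \left(\left(16 - 1\right) - 3\right)\right) = \left(-3\right) \left(-2\right) \left(-18 + \left(15 - 3\right)\right) = 6 \left(-18 + 12\right) = 6 \left(-6\right) = -36$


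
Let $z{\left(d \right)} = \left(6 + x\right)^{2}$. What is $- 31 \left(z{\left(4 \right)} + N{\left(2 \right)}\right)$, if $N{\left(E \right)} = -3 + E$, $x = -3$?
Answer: $-248$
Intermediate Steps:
$z{\left(d \right)} = 9$ ($z{\left(d \right)} = \left(6 - 3\right)^{2} = 3^{2} = 9$)
$- 31 \left(z{\left(4 \right)} + N{\left(2 \right)}\right) = - 31 \left(9 + \left(-3 + 2\right)\right) = - 31 \left(9 - 1\right) = \left(-31\right) 8 = -248$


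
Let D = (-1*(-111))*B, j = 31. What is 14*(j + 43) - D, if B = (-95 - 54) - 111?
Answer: 29896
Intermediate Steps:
B = -260 (B = -149 - 111 = -260)
D = -28860 (D = -1*(-111)*(-260) = 111*(-260) = -28860)
14*(j + 43) - D = 14*(31 + 43) - 1*(-28860) = 14*74 + 28860 = 1036 + 28860 = 29896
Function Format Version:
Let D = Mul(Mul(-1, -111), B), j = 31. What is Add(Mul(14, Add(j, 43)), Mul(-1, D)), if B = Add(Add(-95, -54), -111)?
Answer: 29896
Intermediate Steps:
B = -260 (B = Add(-149, -111) = -260)
D = -28860 (D = Mul(Mul(-1, -111), -260) = Mul(111, -260) = -28860)
Add(Mul(14, Add(j, 43)), Mul(-1, D)) = Add(Mul(14, Add(31, 43)), Mul(-1, -28860)) = Add(Mul(14, 74), 28860) = Add(1036, 28860) = 29896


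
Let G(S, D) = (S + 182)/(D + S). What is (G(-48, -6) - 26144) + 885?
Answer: -682060/27 ≈ -25261.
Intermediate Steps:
G(S, D) = (182 + S)/(D + S)
(G(-48, -6) - 26144) + 885 = ((182 - 48)/(-6 - 48) - 26144) + 885 = (134/(-54) - 26144) + 885 = (-1/54*134 - 26144) + 885 = (-67/27 - 26144) + 885 = -705955/27 + 885 = -682060/27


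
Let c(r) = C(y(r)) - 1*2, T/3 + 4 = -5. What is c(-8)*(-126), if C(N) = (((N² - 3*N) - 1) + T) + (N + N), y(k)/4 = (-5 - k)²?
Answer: -154980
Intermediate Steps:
T = -27 (T = -12 + 3*(-5) = -12 - 15 = -27)
y(k) = 4*(-5 - k)²
C(N) = -28 + N² - N (C(N) = (((N² - 3*N) - 1) - 27) + (N + N) = ((-1 + N² - 3*N) - 27) + 2*N = (-28 + N² - 3*N) + 2*N = -28 + N² - N)
c(r) = -30 - 4*(5 + r)² + 16*(5 + r)⁴ (c(r) = (-28 + (4*(5 + r)²)² - 4*(5 + r)²) - 1*2 = (-28 + 16*(5 + r)⁴ - 4*(5 + r)²) - 2 = (-28 - 4*(5 + r)² + 16*(5 + r)⁴) - 2 = -30 - 4*(5 + r)² + 16*(5 + r)⁴)
c(-8)*(-126) = (-30 - 4*(5 - 8)² + 16*(5 - 8)⁴)*(-126) = (-30 - 4*(-3)² + 16*(-3)⁴)*(-126) = (-30 - 4*9 + 16*81)*(-126) = (-30 - 36 + 1296)*(-126) = 1230*(-126) = -154980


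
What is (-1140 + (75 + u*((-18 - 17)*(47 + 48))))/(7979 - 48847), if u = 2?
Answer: 7715/40868 ≈ 0.18878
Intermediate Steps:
(-1140 + (75 + u*((-18 - 17)*(47 + 48))))/(7979 - 48847) = (-1140 + (75 + 2*((-18 - 17)*(47 + 48))))/(7979 - 48847) = (-1140 + (75 + 2*(-35*95)))/(-40868) = (-1140 + (75 + 2*(-3325)))*(-1/40868) = (-1140 + (75 - 6650))*(-1/40868) = (-1140 - 6575)*(-1/40868) = -7715*(-1/40868) = 7715/40868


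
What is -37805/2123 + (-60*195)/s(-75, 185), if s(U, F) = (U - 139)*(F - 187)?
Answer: -10254910/227161 ≈ -45.144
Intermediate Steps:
s(U, F) = (-187 + F)*(-139 + U) (s(U, F) = (-139 + U)*(-187 + F) = (-187 + F)*(-139 + U))
-37805/2123 + (-60*195)/s(-75, 185) = -37805/2123 + (-60*195)/(25993 - 187*(-75) - 139*185 + 185*(-75)) = -37805*1/2123 - 11700/(25993 + 14025 - 25715 - 13875) = -37805/2123 - 11700/428 = -37805/2123 - 11700*1/428 = -37805/2123 - 2925/107 = -10254910/227161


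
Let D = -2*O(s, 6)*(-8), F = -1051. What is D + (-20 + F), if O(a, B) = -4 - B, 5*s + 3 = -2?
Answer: -1231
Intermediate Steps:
s = -1 (s = -⅗ + (⅕)*(-2) = -⅗ - ⅖ = -1)
D = -160 (D = -2*(-4 - 1*6)*(-8) = -2*(-4 - 6)*(-8) = -2*(-10)*(-8) = 20*(-8) = -160)
D + (-20 + F) = -160 + (-20 - 1051) = -160 - 1071 = -1231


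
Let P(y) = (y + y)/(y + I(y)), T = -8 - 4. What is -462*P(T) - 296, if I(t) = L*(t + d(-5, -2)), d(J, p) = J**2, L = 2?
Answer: 496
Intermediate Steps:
I(t) = 50 + 2*t (I(t) = 2*(t + (-5)**2) = 2*(t + 25) = 2*(25 + t) = 50 + 2*t)
T = -12
P(y) = 2*y/(50 + 3*y) (P(y) = (y + y)/(y + (50 + 2*y)) = (2*y)/(50 + 3*y) = 2*y/(50 + 3*y))
-462*P(T) - 296 = -924*(-12)/(50 + 3*(-12)) - 296 = -924*(-12)/(50 - 36) - 296 = -924*(-12)/14 - 296 = -462*(-12/7) - 296 = 792 - 296 = 496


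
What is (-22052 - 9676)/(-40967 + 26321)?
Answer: 5288/2441 ≈ 2.1663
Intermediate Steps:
(-22052 - 9676)/(-40967 + 26321) = -31728/(-14646) = -31728*(-1/14646) = 5288/2441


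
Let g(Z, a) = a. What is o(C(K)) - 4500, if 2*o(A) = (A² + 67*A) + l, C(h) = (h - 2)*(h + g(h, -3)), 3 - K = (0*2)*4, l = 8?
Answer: -4496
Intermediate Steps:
K = 3 (K = 3 - 0*2*4 = 3 - 0*4 = 3 - 1*0 = 3 + 0 = 3)
C(h) = (-3 + h)*(-2 + h) (C(h) = (h - 2)*(h - 3) = (-2 + h)*(-3 + h) = (-3 + h)*(-2 + h))
o(A) = 4 + A²/2 + 67*A/2 (o(A) = ((A² + 67*A) + 8)/2 = (8 + A² + 67*A)/2 = 4 + A²/2 + 67*A/2)
o(C(K)) - 4500 = (4 + (6 + 3² - 5*3)²/2 + 67*(6 + 3² - 5*3)/2) - 4500 = (4 + (6 + 9 - 15)²/2 + 67*(6 + 9 - 15)/2) - 4500 = (4 + (½)*0² + (67/2)*0) - 4500 = (4 + (½)*0 + 0) - 4500 = (4 + 0 + 0) - 4500 = 4 - 4500 = -4496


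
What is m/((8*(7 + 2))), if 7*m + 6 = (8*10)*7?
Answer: 277/252 ≈ 1.0992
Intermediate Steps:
m = 554/7 (m = -6/7 + ((8*10)*7)/7 = -6/7 + (80*7)/7 = -6/7 + (⅐)*560 = -6/7 + 80 = 554/7 ≈ 79.143)
m/((8*(7 + 2))) = 554/(7*((8*(7 + 2)))) = 554/(7*((8*9))) = (554/7)/72 = (554/7)*(1/72) = 277/252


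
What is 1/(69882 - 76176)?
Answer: -1/6294 ≈ -0.00015888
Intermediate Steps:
1/(69882 - 76176) = 1/(-6294) = -1/6294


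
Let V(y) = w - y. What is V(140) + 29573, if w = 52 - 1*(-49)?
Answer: 29534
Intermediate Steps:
w = 101 (w = 52 + 49 = 101)
V(y) = 101 - y
V(140) + 29573 = (101 - 1*140) + 29573 = (101 - 140) + 29573 = -39 + 29573 = 29534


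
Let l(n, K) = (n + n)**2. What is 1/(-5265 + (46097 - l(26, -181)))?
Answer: 1/38128 ≈ 2.6227e-5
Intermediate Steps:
l(n, K) = 4*n**2 (l(n, K) = (2*n)**2 = 4*n**2)
1/(-5265 + (46097 - l(26, -181))) = 1/(-5265 + (46097 - 4*26**2)) = 1/(-5265 + (46097 - 4*676)) = 1/(-5265 + (46097 - 1*2704)) = 1/(-5265 + (46097 - 2704)) = 1/(-5265 + 43393) = 1/38128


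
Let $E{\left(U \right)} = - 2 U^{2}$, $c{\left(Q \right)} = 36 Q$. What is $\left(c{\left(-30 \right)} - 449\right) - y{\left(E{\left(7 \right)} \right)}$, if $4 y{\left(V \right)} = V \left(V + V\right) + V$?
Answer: $- \frac{12613}{2} \approx -6306.5$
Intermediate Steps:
$y{\left(V \right)} = \frac{V^{2}}{2} + \frac{V}{4}$ ($y{\left(V \right)} = \frac{V \left(V + V\right) + V}{4} = \frac{V 2 V + V}{4} = \frac{2 V^{2} + V}{4} = \frac{V + 2 V^{2}}{4} = \frac{V^{2}}{2} + \frac{V}{4}$)
$\left(c{\left(-30 \right)} - 449\right) - y{\left(E{\left(7 \right)} \right)} = \left(36 \left(-30\right) - 449\right) - \frac{- 2 \cdot 7^{2} \left(1 + 2 \left(- 2 \cdot 7^{2}\right)\right)}{4} = \left(-1080 - 449\right) - \frac{\left(-2\right) 49 \left(1 + 2 \left(\left(-2\right) 49\right)\right)}{4} = -1529 - \frac{1}{4} \left(-98\right) \left(1 + 2 \left(-98\right)\right) = -1529 - \frac{1}{4} \left(-98\right) \left(1 - 196\right) = -1529 - \frac{1}{4} \left(-98\right) \left(-195\right) = -1529 - \frac{9555}{2} = - \frac{12613}{2}$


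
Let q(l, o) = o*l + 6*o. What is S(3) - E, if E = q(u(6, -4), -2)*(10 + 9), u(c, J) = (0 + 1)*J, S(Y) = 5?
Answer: 81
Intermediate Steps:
u(c, J) = J (u(c, J) = 1*J = J)
q(l, o) = 6*o + l*o (q(l, o) = l*o + 6*o = 6*o + l*o)
E = -76 (E = (-2*(6 - 4))*(10 + 9) = -2*2*19 = -4*19 = -76)
S(3) - E = 5 - 1*(-76) = 5 + 76 = 81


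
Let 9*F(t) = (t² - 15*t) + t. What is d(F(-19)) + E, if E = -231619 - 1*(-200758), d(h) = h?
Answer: -92374/3 ≈ -30791.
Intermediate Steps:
F(t) = -14*t/9 + t²/9 (F(t) = ((t² - 15*t) + t)/9 = (t² - 14*t)/9 = -14*t/9 + t²/9)
E = -30861 (E = -231619 + 200758 = -30861)
d(F(-19)) + E = (⅑)*(-19)*(-14 - 19) - 30861 = (⅑)*(-19)*(-33) - 30861 = 209/3 - 30861 = -92374/3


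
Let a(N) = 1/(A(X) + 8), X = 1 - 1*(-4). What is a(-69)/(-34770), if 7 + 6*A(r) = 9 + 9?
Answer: -1/341905 ≈ -2.9248e-6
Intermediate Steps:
X = 5 (X = 1 + 4 = 5)
A(r) = 11/6 (A(r) = -7/6 + (9 + 9)/6 = -7/6 + (1/6)*18 = -7/6 + 3 = 11/6)
a(N) = 6/59 (a(N) = 1/(11/6 + 8) = 1/(59/6) = 6/59)
a(-69)/(-34770) = (6/59)/(-34770) = (6/59)*(-1/34770) = -1/341905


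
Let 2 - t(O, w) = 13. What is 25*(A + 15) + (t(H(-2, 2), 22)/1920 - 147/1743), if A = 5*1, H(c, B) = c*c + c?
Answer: 79665647/159360 ≈ 499.91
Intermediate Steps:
H(c, B) = c + c² (H(c, B) = c² + c = c + c²)
t(O, w) = -11 (t(O, w) = 2 - 1*13 = 2 - 13 = -11)
A = 5
25*(A + 15) + (t(H(-2, 2), 22)/1920 - 147/1743) = 25*(5 + 15) + (-11/1920 - 147/1743) = 25*20 + (-11*1/1920 - 147*1/1743) = 500 + (-11/1920 - 7/83) = 500 - 14353/159360 = 79665647/159360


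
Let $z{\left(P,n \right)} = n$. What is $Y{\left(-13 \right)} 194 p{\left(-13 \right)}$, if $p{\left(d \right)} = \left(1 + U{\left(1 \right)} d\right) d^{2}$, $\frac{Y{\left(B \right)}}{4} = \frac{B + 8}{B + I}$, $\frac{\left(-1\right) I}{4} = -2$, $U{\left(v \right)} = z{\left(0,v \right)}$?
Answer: $-1573728$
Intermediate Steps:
$U{\left(v \right)} = v$
$I = 8$ ($I = \left(-4\right) \left(-2\right) = 8$)
$Y{\left(B \right)} = 4$ ($Y{\left(B \right)} = 4 \frac{B + 8}{B + 8} = 4 \frac{8 + B}{8 + B} = 4 \cdot 1 = 4$)
$p{\left(d \right)} = d^{2} \left(1 + d\right)$ ($p{\left(d \right)} = \left(1 + 1 d\right) d^{2} = \left(1 + d\right) d^{2} = d^{2} \left(1 + d\right)$)
$Y{\left(-13 \right)} 194 p{\left(-13 \right)} = 4 \cdot 194 \left(-13\right)^{2} \left(1 - 13\right) = 776 \cdot 169 \left(-12\right) = 776 \left(-2028\right) = -1573728$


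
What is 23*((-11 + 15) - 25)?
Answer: -483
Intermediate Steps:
23*((-11 + 15) - 25) = 23*(4 - 25) = 23*(-21) = -483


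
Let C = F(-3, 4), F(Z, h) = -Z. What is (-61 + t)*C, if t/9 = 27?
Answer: 546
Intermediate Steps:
C = 3 (C = -1*(-3) = 3)
t = 243 (t = 9*27 = 243)
(-61 + t)*C = (-61 + 243)*3 = 182*3 = 546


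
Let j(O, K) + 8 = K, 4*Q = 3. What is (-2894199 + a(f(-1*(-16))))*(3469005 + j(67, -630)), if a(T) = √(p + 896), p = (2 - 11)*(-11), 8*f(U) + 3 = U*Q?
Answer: -10038144303033 + 3468367*√995 ≈ -1.0038e+13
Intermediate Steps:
Q = ¾ (Q = (¼)*3 = ¾ ≈ 0.75000)
f(U) = -3/8 + 3*U/32 (f(U) = -3/8 + (U*(¾))/8 = -3/8 + (3*U/4)/8 = -3/8 + 3*U/32)
p = 99 (p = -9*(-11) = 99)
j(O, K) = -8 + K
a(T) = √995 (a(T) = √(99 + 896) = √995)
(-2894199 + a(f(-1*(-16))))*(3469005 + j(67, -630)) = (-2894199 + √995)*(3469005 + (-8 - 630)) = (-2894199 + √995)*(3469005 - 638) = (-2894199 + √995)*3468367 = -10038144303033 + 3468367*√995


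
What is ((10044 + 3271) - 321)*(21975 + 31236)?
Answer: 691423734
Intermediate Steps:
((10044 + 3271) - 321)*(21975 + 31236) = (13315 - 321)*53211 = 12994*53211 = 691423734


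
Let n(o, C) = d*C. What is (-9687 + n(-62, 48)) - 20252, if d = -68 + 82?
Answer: -29267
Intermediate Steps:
d = 14
n(o, C) = 14*C
(-9687 + n(-62, 48)) - 20252 = (-9687 + 14*48) - 20252 = (-9687 + 672) - 20252 = -9015 - 20252 = -29267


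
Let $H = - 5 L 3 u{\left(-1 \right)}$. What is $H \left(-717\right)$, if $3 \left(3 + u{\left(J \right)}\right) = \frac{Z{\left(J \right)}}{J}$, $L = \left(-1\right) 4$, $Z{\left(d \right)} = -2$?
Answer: $100380$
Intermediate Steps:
$L = -4$
$u{\left(J \right)} = -3 - \frac{2}{3 J}$ ($u{\left(J \right)} = -3 + \frac{\left(-2\right) \frac{1}{J}}{3} = -3 - \frac{2}{3 J}$)
$H = -140$ ($H = - 5 \left(-4\right) 3 \left(-3 - \frac{2}{3 \left(-1\right)}\right) = - 5 \left(- 12 \left(-3 - - \frac{2}{3}\right)\right) = - 5 \left(- 12 \left(-3 + \frac{2}{3}\right)\right) = - 5 \left(\left(-12\right) \left(- \frac{7}{3}\right)\right) = \left(-5\right) 28 = -140$)
$H \left(-717\right) = \left(-140\right) \left(-717\right) = 100380$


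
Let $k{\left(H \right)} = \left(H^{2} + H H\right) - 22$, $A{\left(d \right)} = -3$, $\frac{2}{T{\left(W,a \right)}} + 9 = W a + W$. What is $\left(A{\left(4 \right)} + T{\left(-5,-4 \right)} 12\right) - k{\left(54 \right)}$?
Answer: $-5809$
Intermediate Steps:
$T{\left(W,a \right)} = \frac{2}{-9 + W + W a}$ ($T{\left(W,a \right)} = \frac{2}{-9 + \left(W a + W\right)} = \frac{2}{-9 + \left(W + W a\right)} = \frac{2}{-9 + W + W a}$)
$k{\left(H \right)} = -22 + 2 H^{2}$ ($k{\left(H \right)} = \left(H^{2} + H^{2}\right) - 22 = 2 H^{2} - 22 = -22 + 2 H^{2}$)
$\left(A{\left(4 \right)} + T{\left(-5,-4 \right)} 12\right) - k{\left(54 \right)} = \left(-3 + \frac{2}{-9 - 5 - -20} \cdot 12\right) - \left(-22 + 2 \cdot 54^{2}\right) = \left(-3 + \frac{2}{-9 - 5 + 20} \cdot 12\right) - \left(-22 + 2 \cdot 2916\right) = \left(-3 + \frac{2}{6} \cdot 12\right) - \left(-22 + 5832\right) = \left(-3 + 2 \cdot \frac{1}{6} \cdot 12\right) - 5810 = \left(-3 + \frac{1}{3} \cdot 12\right) - 5810 = \left(-3 + 4\right) - 5810 = 1 - 5810 = -5809$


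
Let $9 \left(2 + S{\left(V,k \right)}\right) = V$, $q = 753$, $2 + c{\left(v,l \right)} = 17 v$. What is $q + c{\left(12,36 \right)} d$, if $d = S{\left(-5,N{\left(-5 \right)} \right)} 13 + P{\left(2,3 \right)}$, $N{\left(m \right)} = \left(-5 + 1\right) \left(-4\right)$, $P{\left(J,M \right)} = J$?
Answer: $- \frac{49985}{9} \approx -5553.9$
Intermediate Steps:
$c{\left(v,l \right)} = -2 + 17 v$
$N{\left(m \right)} = 16$ ($N{\left(m \right)} = \left(-4\right) \left(-4\right) = 16$)
$S{\left(V,k \right)} = -2 + \frac{V}{9}$
$d = - \frac{281}{9}$ ($d = \left(-2 + \frac{1}{9} \left(-5\right)\right) 13 + 2 = \left(-2 - \frac{5}{9}\right) 13 + 2 = \left(- \frac{23}{9}\right) 13 + 2 = - \frac{299}{9} + 2 = - \frac{281}{9} \approx -31.222$)
$q + c{\left(12,36 \right)} d = 753 + \left(-2 + 17 \cdot 12\right) \left(- \frac{281}{9}\right) = 753 + \left(-2 + 204\right) \left(- \frac{281}{9}\right) = 753 + 202 \left(- \frac{281}{9}\right) = 753 - \frac{56762}{9} = - \frac{49985}{9}$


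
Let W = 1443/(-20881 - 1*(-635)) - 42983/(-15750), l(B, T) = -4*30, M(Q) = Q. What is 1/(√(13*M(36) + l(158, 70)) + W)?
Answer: -8445257284928625/1083334440196370668 + 6355059171890625*√87/1083334440196370668 ≈ 0.046921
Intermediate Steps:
l(B, T) = -120
W = 211876642/79718625 (W = 1443/(-20881 + 635) - 42983*(-1/15750) = 1443/(-20246) + 42983/15750 = 1443*(-1/20246) + 42983/15750 = -1443/20246 + 42983/15750 = 211876642/79718625 ≈ 2.6578)
1/(√(13*M(36) + l(158, 70)) + W) = 1/(√(13*36 - 120) + 211876642/79718625) = 1/(√(468 - 120) + 211876642/79718625) = 1/(√348 + 211876642/79718625) = 1/(2*√87 + 211876642/79718625) = 1/(211876642/79718625 + 2*√87)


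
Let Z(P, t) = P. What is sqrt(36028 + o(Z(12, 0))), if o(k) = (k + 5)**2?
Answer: sqrt(36317) ≈ 190.57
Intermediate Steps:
o(k) = (5 + k)**2
sqrt(36028 + o(Z(12, 0))) = sqrt(36028 + (5 + 12)**2) = sqrt(36028 + 17**2) = sqrt(36028 + 289) = sqrt(36317)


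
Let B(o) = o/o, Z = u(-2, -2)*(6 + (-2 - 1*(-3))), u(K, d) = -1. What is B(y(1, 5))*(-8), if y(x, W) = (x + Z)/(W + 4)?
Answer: -8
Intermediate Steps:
Z = -7 (Z = -(6 + (-2 - 1*(-3))) = -(6 + (-2 + 3)) = -(6 + 1) = -1*7 = -7)
y(x, W) = (-7 + x)/(4 + W) (y(x, W) = (x - 7)/(W + 4) = (-7 + x)/(4 + W))
B(o) = 1
B(y(1, 5))*(-8) = 1*(-8) = -8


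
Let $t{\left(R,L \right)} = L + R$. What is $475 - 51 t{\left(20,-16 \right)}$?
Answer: $271$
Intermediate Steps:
$475 - 51 t{\left(20,-16 \right)} = 475 - 51 \left(-16 + 20\right) = 475 - 204 = 271$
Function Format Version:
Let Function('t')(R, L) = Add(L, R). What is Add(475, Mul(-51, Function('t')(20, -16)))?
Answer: 271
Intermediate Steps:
Add(475, Mul(-51, Function('t')(20, -16))) = Add(475, Mul(-51, Add(-16, 20))) = Add(475, Mul(-51, 4)) = Add(475, -204) = 271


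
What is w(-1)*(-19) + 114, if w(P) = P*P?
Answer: 95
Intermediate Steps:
w(P) = P²
w(-1)*(-19) + 114 = (-1)²*(-19) + 114 = 1*(-19) + 114 = -19 + 114 = 95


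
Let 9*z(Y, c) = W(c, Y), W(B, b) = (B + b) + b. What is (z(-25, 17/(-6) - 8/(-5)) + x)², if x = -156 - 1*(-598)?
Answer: 13877546809/72900 ≈ 1.9036e+5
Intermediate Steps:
W(B, b) = B + 2*b
z(Y, c) = c/9 + 2*Y/9 (z(Y, c) = (c + 2*Y)/9 = c/9 + 2*Y/9)
x = 442 (x = -156 + 598 = 442)
(z(-25, 17/(-6) - 8/(-5)) + x)² = (((17/(-6) - 8/(-5))/9 + (2/9)*(-25)) + 442)² = (((17*(-⅙) - 8*(-⅕))/9 - 50/9) + 442)² = (((-17/6 + 8/5)/9 - 50/9) + 442)² = (((⅑)*(-37/30) - 50/9) + 442)² = ((-37/270 - 50/9) + 442)² = (-1537/270 + 442)² = (117803/270)² = 13877546809/72900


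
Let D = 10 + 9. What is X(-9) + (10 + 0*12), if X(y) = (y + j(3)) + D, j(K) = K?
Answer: 23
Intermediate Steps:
D = 19
X(y) = 22 + y (X(y) = (y + 3) + 19 = (3 + y) + 19 = 22 + y)
X(-9) + (10 + 0*12) = (22 - 9) + (10 + 0*12) = 13 + (10 + 0) = 13 + 10 = 23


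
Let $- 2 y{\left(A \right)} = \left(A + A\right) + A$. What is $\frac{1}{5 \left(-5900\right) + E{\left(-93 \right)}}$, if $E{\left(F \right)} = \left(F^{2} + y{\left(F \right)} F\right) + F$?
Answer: $- \frac{2}{67835} \approx -2.9483 \cdot 10^{-5}$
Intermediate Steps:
$y{\left(A \right)} = - \frac{3 A}{2}$ ($y{\left(A \right)} = - \frac{\left(A + A\right) + A}{2} = - \frac{2 A + A}{2} = - \frac{3 A}{2}$)
$E{\left(F \right)} = F - \frac{F^{2}}{2}$ ($E{\left(F \right)} = \left(F^{2} + - \frac{3 F}{2} F\right) + F = \left(F^{2} - \frac{3 F^{2}}{2}\right) + F = - \frac{F^{2}}{2} + F = F - \frac{F^{2}}{2}$)
$\frac{1}{5 \left(-5900\right) + E{\left(-93 \right)}} = \frac{1}{5 \left(-5900\right) + \frac{1}{2} \left(-93\right) \left(2 - -93\right)} = \frac{1}{-29500 + \frac{1}{2} \left(-93\right) \left(2 + 93\right)} = \frac{1}{-29500 + \frac{1}{2} \left(-93\right) 95} = \frac{1}{-29500 - \frac{8835}{2}} = \frac{1}{- \frac{67835}{2}} = - \frac{2}{67835}$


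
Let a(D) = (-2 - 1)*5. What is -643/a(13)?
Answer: 643/15 ≈ 42.867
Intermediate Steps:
a(D) = -15 (a(D) = -3*5 = -15)
-643/a(13) = -643/(-15) = -643*(-1)/15 = -1*(-643/15) = 643/15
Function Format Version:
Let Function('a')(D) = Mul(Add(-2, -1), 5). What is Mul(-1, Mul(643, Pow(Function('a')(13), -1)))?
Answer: Rational(643, 15) ≈ 42.867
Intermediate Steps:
Function('a')(D) = -15 (Function('a')(D) = Mul(-3, 5) = -15)
Mul(-1, Mul(643, Pow(Function('a')(13), -1))) = Mul(-1, Mul(643, Pow(-15, -1))) = Mul(-1, Mul(643, Rational(-1, 15))) = Mul(-1, Rational(-643, 15)) = Rational(643, 15)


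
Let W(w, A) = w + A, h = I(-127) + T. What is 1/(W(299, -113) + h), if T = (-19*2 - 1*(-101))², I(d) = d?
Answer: 1/4028 ≈ 0.00024826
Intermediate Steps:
T = 3969 (T = (-38 + 101)² = 63² = 3969)
h = 3842 (h = -127 + 3969 = 3842)
W(w, A) = A + w
1/(W(299, -113) + h) = 1/((-113 + 299) + 3842) = 1/(186 + 3842) = 1/4028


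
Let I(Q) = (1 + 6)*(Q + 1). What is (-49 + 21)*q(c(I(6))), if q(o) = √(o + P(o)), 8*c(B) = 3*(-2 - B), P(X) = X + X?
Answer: -21*I*√102 ≈ -212.09*I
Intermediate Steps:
P(X) = 2*X
I(Q) = 7 + 7*Q (I(Q) = 7*(1 + Q) = 7 + 7*Q)
c(B) = -¾ - 3*B/8 (c(B) = (3*(-2 - B))/8 = (-6 - 3*B)/8 = -¾ - 3*B/8)
q(o) = √3*√o (q(o) = √(o + 2*o) = √(3*o) = √3*√o)
(-49 + 21)*q(c(I(6))) = (-49 + 21)*(√3*√(-¾ - 3*(7 + 7*6)/8)) = -28*√3*√(-¾ - 3*(7 + 42)/8) = -28*√3*√(-¾ - 3/8*49) = -28*√3*√(-¾ - 147/8) = -28*√3*√(-153/8) = -28*√3*3*I*√34/4 = -21*I*√102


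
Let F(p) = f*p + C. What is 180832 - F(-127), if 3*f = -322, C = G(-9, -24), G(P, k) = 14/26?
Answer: 6520805/39 ≈ 1.6720e+5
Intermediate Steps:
G(P, k) = 7/13 (G(P, k) = 14*(1/26) = 7/13)
C = 7/13 ≈ 0.53846
f = -322/3 (f = (1/3)*(-322) = -322/3 ≈ -107.33)
F(p) = 7/13 - 322*p/3 (F(p) = -322*p/3 + 7/13 = 7/13 - 322*p/3)
180832 - F(-127) = 180832 - (7/13 - 322/3*(-127)) = 180832 - (7/13 + 40894/3) = 180832 - 1*531643/39 = 180832 - 531643/39 = 6520805/39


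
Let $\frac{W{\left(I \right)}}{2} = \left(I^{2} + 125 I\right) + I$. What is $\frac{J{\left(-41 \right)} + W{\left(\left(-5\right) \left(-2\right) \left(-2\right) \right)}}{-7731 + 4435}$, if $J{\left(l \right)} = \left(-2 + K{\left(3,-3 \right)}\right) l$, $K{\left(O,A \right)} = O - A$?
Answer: $\frac{1101}{824} \approx 1.3362$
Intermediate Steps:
$J{\left(l \right)} = 4 l$ ($J{\left(l \right)} = \left(-2 + \left(3 - -3\right)\right) l = \left(-2 + \left(3 + 3\right)\right) l = \left(-2 + 6\right) l = 4 l$)
$W{\left(I \right)} = 2 I^{2} + 252 I$ ($W{\left(I \right)} = 2 \left(\left(I^{2} + 125 I\right) + I\right) = 2 \left(I^{2} + 126 I\right) = 2 I^{2} + 252 I$)
$\frac{J{\left(-41 \right)} + W{\left(\left(-5\right) \left(-2\right) \left(-2\right) \right)}}{-7731 + 4435} = \frac{4 \left(-41\right) + 2 \left(-5\right) \left(-2\right) \left(-2\right) \left(126 + \left(-5\right) \left(-2\right) \left(-2\right)\right)}{-7731 + 4435} = \frac{-164 + 2 \cdot 10 \left(-2\right) \left(126 + 10 \left(-2\right)\right)}{-3296} = \left(-164 + 2 \left(-20\right) \left(126 - 20\right)\right) \left(- \frac{1}{3296}\right) = \left(-164 + 2 \left(-20\right) 106\right) \left(- \frac{1}{3296}\right) = \left(-164 - 4240\right) \left(- \frac{1}{3296}\right) = \left(-4404\right) \left(- \frac{1}{3296}\right) = \frac{1101}{824}$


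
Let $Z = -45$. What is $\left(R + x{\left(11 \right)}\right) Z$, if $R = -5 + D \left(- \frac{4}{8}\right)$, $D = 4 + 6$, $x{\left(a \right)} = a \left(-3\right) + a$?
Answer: $1440$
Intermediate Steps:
$x{\left(a \right)} = - 2 a$ ($x{\left(a \right)} = - 3 a + a = - 2 a$)
$D = 10$
$R = -10$ ($R = -5 + 10 \left(- \frac{4}{8}\right) = -5 + 10 \left(\left(-4\right) \frac{1}{8}\right) = -5 + 10 \left(- \frac{1}{2}\right) = -5 - 5 = -10$)
$\left(R + x{\left(11 \right)}\right) Z = \left(-10 - 22\right) \left(-45\right) = \left(-32\right) \left(-45\right) = 1440$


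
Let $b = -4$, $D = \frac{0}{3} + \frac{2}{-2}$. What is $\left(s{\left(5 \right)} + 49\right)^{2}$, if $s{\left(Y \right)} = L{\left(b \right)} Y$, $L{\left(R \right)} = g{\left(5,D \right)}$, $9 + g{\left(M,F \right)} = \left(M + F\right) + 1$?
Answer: $841$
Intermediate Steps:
$D = -1$ ($D = 0 \cdot \frac{1}{3} + 2 \left(- \frac{1}{2}\right) = 0 - 1 = -1$)
$g{\left(M,F \right)} = -8 + F + M$ ($g{\left(M,F \right)} = -9 + \left(\left(M + F\right) + 1\right) = -9 + \left(\left(F + M\right) + 1\right) = -9 + \left(1 + F + M\right) = -8 + F + M$)
$L{\left(R \right)} = -4$ ($L{\left(R \right)} = -8 - 1 + 5 = -4$)
$s{\left(Y \right)} = - 4 Y$
$\left(s{\left(5 \right)} + 49\right)^{2} = \left(\left(-4\right) 5 + 49\right)^{2} = \left(-20 + 49\right)^{2} = 29^{2} = 841$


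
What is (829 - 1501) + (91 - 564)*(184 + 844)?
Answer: -486916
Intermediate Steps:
(829 - 1501) + (91 - 564)*(184 + 844) = -672 - 473*1028 = -672 - 486244 = -486916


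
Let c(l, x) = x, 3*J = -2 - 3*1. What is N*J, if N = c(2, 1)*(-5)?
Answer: 25/3 ≈ 8.3333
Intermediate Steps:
J = -5/3 (J = (-2 - 3*1)/3 = (-2 - 3)/3 = (1/3)*(-5) = -5/3 ≈ -1.6667)
N = -5 (N = 1*(-5) = -5)
N*J = -5*(-5/3) = 25/3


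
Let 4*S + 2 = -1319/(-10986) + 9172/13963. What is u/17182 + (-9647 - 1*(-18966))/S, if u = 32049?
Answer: -98241451477790073/3223587991954 ≈ -30476.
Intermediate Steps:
S = -187614247/613590072 (S = -½ + (-1319/(-10986) + 9172/13963)/4 = -½ + (-1319*(-1/10986) + 9172*(1/13963))/4 = -½ + (1319/10986 + 9172/13963)/4 = -½ + (¼)*(119180789/153397518) = -½ + 119180789/613590072 = -187614247/613590072 ≈ -0.30576)
u/17182 + (-9647 - 1*(-18966))/S = 32049/17182 + (-9647 - 1*(-18966))/(-187614247/613590072) = 32049*(1/17182) + (-9647 + 18966)*(-613590072/187614247) = 32049/17182 + 9319*(-613590072/187614247) = 32049/17182 - 5718045880968/187614247 = -98241451477790073/3223587991954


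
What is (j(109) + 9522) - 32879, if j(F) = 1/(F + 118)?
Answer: -5302038/227 ≈ -23357.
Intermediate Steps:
j(F) = 1/(118 + F)
(j(109) + 9522) - 32879 = (1/(118 + 109) + 9522) - 32879 = (1/227 + 9522) - 32879 = 2161495/227 - 32879 = -5302038/227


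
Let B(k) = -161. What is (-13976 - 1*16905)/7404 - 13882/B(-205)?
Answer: 97810487/1192044 ≈ 82.053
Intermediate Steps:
(-13976 - 1*16905)/7404 - 13882/B(-205) = (-13976 - 1*16905)/7404 - 13882/(-161) = (-13976 - 16905)*(1/7404) - 13882*(-1/161) = -30881*1/7404 + 13882/161 = -30881/7404 + 13882/161 = 97810487/1192044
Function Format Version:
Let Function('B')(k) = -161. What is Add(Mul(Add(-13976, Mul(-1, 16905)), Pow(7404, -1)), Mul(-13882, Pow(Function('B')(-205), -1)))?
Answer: Rational(97810487, 1192044) ≈ 82.053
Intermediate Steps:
Add(Mul(Add(-13976, Mul(-1, 16905)), Pow(7404, -1)), Mul(-13882, Pow(Function('B')(-205), -1))) = Add(Mul(Add(-13976, Mul(-1, 16905)), Pow(7404, -1)), Mul(-13882, Pow(-161, -1))) = Add(Mul(Add(-13976, -16905), Rational(1, 7404)), Mul(-13882, Rational(-1, 161))) = Add(Mul(-30881, Rational(1, 7404)), Rational(13882, 161)) = Add(Rational(-30881, 7404), Rational(13882, 161)) = Rational(97810487, 1192044)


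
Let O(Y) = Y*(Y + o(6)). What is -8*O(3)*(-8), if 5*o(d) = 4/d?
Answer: 3008/5 ≈ 601.60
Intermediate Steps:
o(d) = 4/(5*d) (o(d) = (4/d)/5 = 4/(5*d))
O(Y) = Y*(2/15 + Y) (O(Y) = Y*(Y + (4/5)/6) = Y*(Y + (4/5)*(1/6)) = Y*(Y + 2/15) = Y*(2/15 + Y))
-8*O(3)*(-8) = -8*3*(2 + 15*3)/15*(-8) = -8*3*(2 + 45)/15*(-8) = -8*3*47/15*(-8) = -8*47/5*(-8) = -376/5*(-8) = 3008/5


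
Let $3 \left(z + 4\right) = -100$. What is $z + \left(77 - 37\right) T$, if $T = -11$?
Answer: $- \frac{1432}{3} \approx -477.33$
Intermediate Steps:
$z = - \frac{112}{3}$ ($z = -4 + \frac{1}{3} \left(-100\right) = -4 - \frac{100}{3} = - \frac{112}{3} \approx -37.333$)
$z + \left(77 - 37\right) T = - \frac{112}{3} + \left(77 - 37\right) \left(-11\right) = - \frac{112}{3} + 40 \left(-11\right) = - \frac{112}{3} - 440 = - \frac{1432}{3}$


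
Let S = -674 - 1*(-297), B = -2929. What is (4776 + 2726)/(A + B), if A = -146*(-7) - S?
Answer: -3751/765 ≈ -4.9033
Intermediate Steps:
S = -377 (S = -674 + 297 = -377)
A = 1399 (A = -146*(-7) - 1*(-377) = 1022 + 377 = 1399)
(4776 + 2726)/(A + B) = (4776 + 2726)/(1399 - 2929) = 7502/(-1530) = 7502*(-1/1530) = -3751/765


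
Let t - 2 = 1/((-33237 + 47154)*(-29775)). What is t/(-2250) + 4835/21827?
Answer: 4489832723999627/20350447513256250 ≈ 0.22063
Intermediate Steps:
t = 828757349/414378675 (t = 2 + 1/((-33237 + 47154)*(-29775)) = 2 - 1/29775/13917 = 2 + (1/13917)*(-1/29775) = 2 - 1/414378675 = 828757349/414378675 ≈ 2.0000)
t/(-2250) + 4835/21827 = (828757349/414378675)/(-2250) + 4835/21827 = (828757349/414378675)*(-1/2250) + 4835*(1/21827) = -828757349/932352018750 + 4835/21827 = 4489832723999627/20350447513256250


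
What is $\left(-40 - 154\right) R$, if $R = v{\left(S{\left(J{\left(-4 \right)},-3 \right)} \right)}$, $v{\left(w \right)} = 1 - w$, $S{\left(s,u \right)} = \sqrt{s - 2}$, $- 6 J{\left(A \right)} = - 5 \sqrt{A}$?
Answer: $-194 + \frac{194 \sqrt{-18 + 15 i}}{3} \approx -87.44 + 294.32 i$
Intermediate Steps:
$J{\left(A \right)} = \frac{5 \sqrt{A}}{6}$ ($J{\left(A \right)} = - \frac{\left(-5\right) \sqrt{A}}{6} = \frac{5 \sqrt{A}}{6}$)
$S{\left(s,u \right)} = \sqrt{-2 + s}$
$R = 1 - \sqrt{-2 + \frac{5 i}{3}}$ ($R = 1 - \sqrt{-2 + \frac{5 \sqrt{-4}}{6}} = 1 - \sqrt{-2 + \frac{5 \cdot 2 i}{6}} = 1 - \sqrt{-2 + \frac{5 i}{3}} \approx 0.45072 - 1.5171 i$)
$\left(-40 - 154\right) R = \left(-40 - 154\right) \left(1 - \frac{\sqrt{-18 + 15 i}}{3}\right) = - 194 \left(1 - \frac{\sqrt{-18 + 15 i}}{3}\right) = -194 + \frac{194 \sqrt{-18 + 15 i}}{3}$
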